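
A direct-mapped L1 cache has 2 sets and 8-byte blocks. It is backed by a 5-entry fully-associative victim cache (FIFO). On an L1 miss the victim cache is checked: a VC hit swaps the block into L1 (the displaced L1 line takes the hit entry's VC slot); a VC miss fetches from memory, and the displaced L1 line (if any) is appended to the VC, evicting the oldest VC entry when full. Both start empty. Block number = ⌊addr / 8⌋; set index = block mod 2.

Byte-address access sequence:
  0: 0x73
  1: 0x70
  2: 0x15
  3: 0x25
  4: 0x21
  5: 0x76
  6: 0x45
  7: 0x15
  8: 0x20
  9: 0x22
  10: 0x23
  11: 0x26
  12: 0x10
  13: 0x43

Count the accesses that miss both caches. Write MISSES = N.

#0 0x73→b14/s0 MISS; vc=[]
#1 0x70→b14/s0 L1-HIT; vc=[]
#2 0x15→b2/s0 MISS; vc=[14]
#3 0x25→b4/s0 MISS; vc=[14,2]
#4 0x21→b4/s0 L1-HIT; vc=[14,2]
#5 0x76→b14/s0 VC-HIT; vc=[4,2]
#6 0x45→b8/s0 MISS; vc=[4,2,14]
#7 0x15→b2/s0 VC-HIT; vc=[4,8,14]
#8 0x20→b4/s0 VC-HIT; vc=[2,8,14]
#9 0x22→b4/s0 L1-HIT; vc=[2,8,14]
#10 0x23→b4/s0 L1-HIT; vc=[2,8,14]
#11 0x26→b4/s0 L1-HIT; vc=[2,8,14]
#12 0x10→b2/s0 VC-HIT; vc=[4,8,14]
#13 0x43→b8/s0 VC-HIT; vc=[4,2,14]

MISSES = 4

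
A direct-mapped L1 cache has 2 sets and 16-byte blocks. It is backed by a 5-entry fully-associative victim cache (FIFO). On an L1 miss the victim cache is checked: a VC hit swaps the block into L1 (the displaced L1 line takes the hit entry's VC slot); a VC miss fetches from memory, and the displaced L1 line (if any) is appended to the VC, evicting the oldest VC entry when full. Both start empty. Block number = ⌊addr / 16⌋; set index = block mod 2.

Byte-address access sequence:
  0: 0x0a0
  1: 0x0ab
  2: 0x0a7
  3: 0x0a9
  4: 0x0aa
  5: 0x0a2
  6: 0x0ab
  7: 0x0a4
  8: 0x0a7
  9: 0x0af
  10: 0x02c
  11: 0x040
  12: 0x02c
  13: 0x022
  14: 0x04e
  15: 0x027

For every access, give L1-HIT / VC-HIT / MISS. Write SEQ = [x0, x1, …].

SEQ = [MISS, L1-HIT, L1-HIT, L1-HIT, L1-HIT, L1-HIT, L1-HIT, L1-HIT, L1-HIT, L1-HIT, MISS, MISS, VC-HIT, L1-HIT, VC-HIT, VC-HIT]

#0 0xa0→b10/s0 MISS; vc=[]
#1 0xab→b10/s0 L1-HIT; vc=[]
#2 0xa7→b10/s0 L1-HIT; vc=[]
#3 0xa9→b10/s0 L1-HIT; vc=[]
#4 0xaa→b10/s0 L1-HIT; vc=[]
#5 0xa2→b10/s0 L1-HIT; vc=[]
#6 0xab→b10/s0 L1-HIT; vc=[]
#7 0xa4→b10/s0 L1-HIT; vc=[]
#8 0xa7→b10/s0 L1-HIT; vc=[]
#9 0xaf→b10/s0 L1-HIT; vc=[]
#10 0x2c→b2/s0 MISS; vc=[10]
#11 0x40→b4/s0 MISS; vc=[10,2]
#12 0x2c→b2/s0 VC-HIT; vc=[10,4]
#13 0x22→b2/s0 L1-HIT; vc=[10,4]
#14 0x4e→b4/s0 VC-HIT; vc=[10,2]
#15 0x27→b2/s0 VC-HIT; vc=[10,4]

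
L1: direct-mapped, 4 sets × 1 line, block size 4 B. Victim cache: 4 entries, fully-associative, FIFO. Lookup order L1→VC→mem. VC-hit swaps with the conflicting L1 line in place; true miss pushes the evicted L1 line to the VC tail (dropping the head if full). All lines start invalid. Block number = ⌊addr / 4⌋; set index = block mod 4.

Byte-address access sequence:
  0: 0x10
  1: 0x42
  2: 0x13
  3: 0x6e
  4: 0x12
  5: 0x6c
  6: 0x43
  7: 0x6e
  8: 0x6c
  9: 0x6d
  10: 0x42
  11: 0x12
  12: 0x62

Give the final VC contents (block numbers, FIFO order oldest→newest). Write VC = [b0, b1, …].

  [0] addr=0x10 blk=4 s=0: MISS | VC []
  [1] addr=0x42 blk=16 s=0: MISS | VC [4]
  [2] addr=0x13 blk=4 s=0: VC-HIT | VC [16]
  [3] addr=0x6e blk=27 s=3: MISS | VC [16]
  [4] addr=0x12 blk=4 s=0: L1-HIT | VC [16]
  [5] addr=0x6c blk=27 s=3: L1-HIT | VC [16]
  [6] addr=0x43 blk=16 s=0: VC-HIT | VC [4]
  [7] addr=0x6e blk=27 s=3: L1-HIT | VC [4]
  [8] addr=0x6c blk=27 s=3: L1-HIT | VC [4]
  [9] addr=0x6d blk=27 s=3: L1-HIT | VC [4]
  [10] addr=0x42 blk=16 s=0: L1-HIT | VC [4]
  [11] addr=0x12 blk=4 s=0: VC-HIT | VC [16]
  [12] addr=0x62 blk=24 s=0: MISS | VC [16, 4]

VC = [16, 4]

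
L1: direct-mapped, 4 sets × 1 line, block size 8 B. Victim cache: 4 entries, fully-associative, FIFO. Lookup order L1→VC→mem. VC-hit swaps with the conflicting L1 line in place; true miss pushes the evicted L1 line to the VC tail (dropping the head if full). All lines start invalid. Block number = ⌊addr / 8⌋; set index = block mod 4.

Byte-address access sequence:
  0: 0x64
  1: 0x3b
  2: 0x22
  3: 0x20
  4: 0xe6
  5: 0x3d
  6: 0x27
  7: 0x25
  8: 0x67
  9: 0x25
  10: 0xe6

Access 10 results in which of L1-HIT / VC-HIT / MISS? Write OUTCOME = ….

OUTCOME = VC-HIT

#0 0x64→b12/s0 MISS; vc=[]
#1 0x3b→b7/s3 MISS; vc=[]
#2 0x22→b4/s0 MISS; vc=[12]
#3 0x20→b4/s0 L1-HIT; vc=[12]
#4 0xe6→b28/s0 MISS; vc=[12,4]
#5 0x3d→b7/s3 L1-HIT; vc=[12,4]
#6 0x27→b4/s0 VC-HIT; vc=[12,28]
#7 0x25→b4/s0 L1-HIT; vc=[12,28]
#8 0x67→b12/s0 VC-HIT; vc=[4,28]
#9 0x25→b4/s0 VC-HIT; vc=[12,28]
#10 0xe6→b28/s0 VC-HIT; vc=[12,4]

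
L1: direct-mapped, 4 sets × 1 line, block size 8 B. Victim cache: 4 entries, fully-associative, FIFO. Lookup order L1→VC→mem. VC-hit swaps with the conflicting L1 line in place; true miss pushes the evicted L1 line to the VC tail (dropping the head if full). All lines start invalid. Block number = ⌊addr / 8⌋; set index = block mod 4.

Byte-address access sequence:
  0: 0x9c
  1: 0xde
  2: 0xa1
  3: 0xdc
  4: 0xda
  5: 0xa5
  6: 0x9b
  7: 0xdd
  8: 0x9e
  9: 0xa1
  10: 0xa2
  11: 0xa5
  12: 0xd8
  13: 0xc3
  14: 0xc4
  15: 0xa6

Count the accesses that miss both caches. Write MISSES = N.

#0 0x9c→b19/s3 MISS; vc=[]
#1 0xde→b27/s3 MISS; vc=[19]
#2 0xa1→b20/s0 MISS; vc=[19]
#3 0xdc→b27/s3 L1-HIT; vc=[19]
#4 0xda→b27/s3 L1-HIT; vc=[19]
#5 0xa5→b20/s0 L1-HIT; vc=[19]
#6 0x9b→b19/s3 VC-HIT; vc=[27]
#7 0xdd→b27/s3 VC-HIT; vc=[19]
#8 0x9e→b19/s3 VC-HIT; vc=[27]
#9 0xa1→b20/s0 L1-HIT; vc=[27]
#10 0xa2→b20/s0 L1-HIT; vc=[27]
#11 0xa5→b20/s0 L1-HIT; vc=[27]
#12 0xd8→b27/s3 VC-HIT; vc=[19]
#13 0xc3→b24/s0 MISS; vc=[19,20]
#14 0xc4→b24/s0 L1-HIT; vc=[19,20]
#15 0xa6→b20/s0 VC-HIT; vc=[19,24]

MISSES = 4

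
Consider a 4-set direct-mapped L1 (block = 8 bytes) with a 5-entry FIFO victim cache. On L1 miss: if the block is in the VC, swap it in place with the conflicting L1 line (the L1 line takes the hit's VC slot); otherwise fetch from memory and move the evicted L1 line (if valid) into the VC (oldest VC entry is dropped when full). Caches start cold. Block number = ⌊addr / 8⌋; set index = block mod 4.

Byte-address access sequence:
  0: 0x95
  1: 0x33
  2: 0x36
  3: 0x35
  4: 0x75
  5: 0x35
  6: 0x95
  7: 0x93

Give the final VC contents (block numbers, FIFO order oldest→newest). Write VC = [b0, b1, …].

  [0] addr=0x95 blk=18 s=2: MISS | VC []
  [1] addr=0x33 blk=6 s=2: MISS | VC [18]
  [2] addr=0x36 blk=6 s=2: L1-HIT | VC [18]
  [3] addr=0x35 blk=6 s=2: L1-HIT | VC [18]
  [4] addr=0x75 blk=14 s=2: MISS | VC [18, 6]
  [5] addr=0x35 blk=6 s=2: VC-HIT | VC [18, 14]
  [6] addr=0x95 blk=18 s=2: VC-HIT | VC [6, 14]
  [7] addr=0x93 blk=18 s=2: L1-HIT | VC [6, 14]

VC = [6, 14]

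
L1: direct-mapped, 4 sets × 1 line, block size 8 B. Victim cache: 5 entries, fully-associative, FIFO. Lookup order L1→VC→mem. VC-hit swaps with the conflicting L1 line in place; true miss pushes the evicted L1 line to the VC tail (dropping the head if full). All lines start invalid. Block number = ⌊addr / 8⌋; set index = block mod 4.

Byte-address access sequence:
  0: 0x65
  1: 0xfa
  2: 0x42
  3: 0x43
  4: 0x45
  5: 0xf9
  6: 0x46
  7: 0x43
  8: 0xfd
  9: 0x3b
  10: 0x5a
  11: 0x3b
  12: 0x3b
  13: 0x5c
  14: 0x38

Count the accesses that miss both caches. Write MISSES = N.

MISSES = 5

  [0] addr=0x65 blk=12 s=0: MISS | VC []
  [1] addr=0xfa blk=31 s=3: MISS | VC []
  [2] addr=0x42 blk=8 s=0: MISS | VC [12]
  [3] addr=0x43 blk=8 s=0: L1-HIT | VC [12]
  [4] addr=0x45 blk=8 s=0: L1-HIT | VC [12]
  [5] addr=0xf9 blk=31 s=3: L1-HIT | VC [12]
  [6] addr=0x46 blk=8 s=0: L1-HIT | VC [12]
  [7] addr=0x43 blk=8 s=0: L1-HIT | VC [12]
  [8] addr=0xfd blk=31 s=3: L1-HIT | VC [12]
  [9] addr=0x3b blk=7 s=3: MISS | VC [12, 31]
  [10] addr=0x5a blk=11 s=3: MISS | VC [12, 31, 7]
  [11] addr=0x3b blk=7 s=3: VC-HIT | VC [12, 31, 11]
  [12] addr=0x3b blk=7 s=3: L1-HIT | VC [12, 31, 11]
  [13] addr=0x5c blk=11 s=3: VC-HIT | VC [12, 31, 7]
  [14] addr=0x38 blk=7 s=3: VC-HIT | VC [12, 31, 11]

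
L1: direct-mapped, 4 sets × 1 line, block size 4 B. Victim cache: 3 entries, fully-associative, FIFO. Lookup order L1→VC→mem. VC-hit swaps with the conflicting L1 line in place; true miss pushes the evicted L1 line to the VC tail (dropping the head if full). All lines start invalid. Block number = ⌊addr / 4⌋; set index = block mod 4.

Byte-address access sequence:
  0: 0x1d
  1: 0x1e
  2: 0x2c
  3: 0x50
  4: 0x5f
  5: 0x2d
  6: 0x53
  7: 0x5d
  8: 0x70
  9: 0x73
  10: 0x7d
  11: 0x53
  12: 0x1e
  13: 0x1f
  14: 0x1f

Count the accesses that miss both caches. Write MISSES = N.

  [0] addr=0x1d blk=7 s=3: MISS | VC []
  [1] addr=0x1e blk=7 s=3: L1-HIT | VC []
  [2] addr=0x2c blk=11 s=3: MISS | VC [7]
  [3] addr=0x50 blk=20 s=0: MISS | VC [7]
  [4] addr=0x5f blk=23 s=3: MISS | VC [7, 11]
  [5] addr=0x2d blk=11 s=3: VC-HIT | VC [7, 23]
  [6] addr=0x53 blk=20 s=0: L1-HIT | VC [7, 23]
  [7] addr=0x5d blk=23 s=3: VC-HIT | VC [7, 11]
  [8] addr=0x70 blk=28 s=0: MISS | VC [7, 11, 20]
  [9] addr=0x73 blk=28 s=0: L1-HIT | VC [7, 11, 20]
  [10] addr=0x7d blk=31 s=3: MISS | VC [11, 20, 23]
  [11] addr=0x53 blk=20 s=0: VC-HIT | VC [11, 28, 23]
  [12] addr=0x1e blk=7 s=3: MISS | VC [28, 23, 31]
  [13] addr=0x1f blk=7 s=3: L1-HIT | VC [28, 23, 31]
  [14] addr=0x1f blk=7 s=3: L1-HIT | VC [28, 23, 31]

MISSES = 7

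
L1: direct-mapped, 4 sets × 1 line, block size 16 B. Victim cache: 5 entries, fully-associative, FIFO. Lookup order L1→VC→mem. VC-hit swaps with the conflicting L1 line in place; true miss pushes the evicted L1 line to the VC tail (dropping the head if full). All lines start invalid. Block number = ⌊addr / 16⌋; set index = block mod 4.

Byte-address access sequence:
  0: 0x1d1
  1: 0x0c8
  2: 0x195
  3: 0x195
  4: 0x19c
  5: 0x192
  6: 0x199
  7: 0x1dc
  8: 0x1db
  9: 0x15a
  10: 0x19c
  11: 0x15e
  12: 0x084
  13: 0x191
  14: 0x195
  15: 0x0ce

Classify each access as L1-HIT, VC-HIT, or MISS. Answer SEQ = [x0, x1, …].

  [0] addr=0x1d1 blk=29 s=1: MISS | VC []
  [1] addr=0xc8 blk=12 s=0: MISS | VC []
  [2] addr=0x195 blk=25 s=1: MISS | VC [29]
  [3] addr=0x195 blk=25 s=1: L1-HIT | VC [29]
  [4] addr=0x19c blk=25 s=1: L1-HIT | VC [29]
  [5] addr=0x192 blk=25 s=1: L1-HIT | VC [29]
  [6] addr=0x199 blk=25 s=1: L1-HIT | VC [29]
  [7] addr=0x1dc blk=29 s=1: VC-HIT | VC [25]
  [8] addr=0x1db blk=29 s=1: L1-HIT | VC [25]
  [9] addr=0x15a blk=21 s=1: MISS | VC [25, 29]
  [10] addr=0x19c blk=25 s=1: VC-HIT | VC [21, 29]
  [11] addr=0x15e blk=21 s=1: VC-HIT | VC [25, 29]
  [12] addr=0x84 blk=8 s=0: MISS | VC [25, 29, 12]
  [13] addr=0x191 blk=25 s=1: VC-HIT | VC [21, 29, 12]
  [14] addr=0x195 blk=25 s=1: L1-HIT | VC [21, 29, 12]
  [15] addr=0xce blk=12 s=0: VC-HIT | VC [21, 29, 8]

SEQ = [MISS, MISS, MISS, L1-HIT, L1-HIT, L1-HIT, L1-HIT, VC-HIT, L1-HIT, MISS, VC-HIT, VC-HIT, MISS, VC-HIT, L1-HIT, VC-HIT]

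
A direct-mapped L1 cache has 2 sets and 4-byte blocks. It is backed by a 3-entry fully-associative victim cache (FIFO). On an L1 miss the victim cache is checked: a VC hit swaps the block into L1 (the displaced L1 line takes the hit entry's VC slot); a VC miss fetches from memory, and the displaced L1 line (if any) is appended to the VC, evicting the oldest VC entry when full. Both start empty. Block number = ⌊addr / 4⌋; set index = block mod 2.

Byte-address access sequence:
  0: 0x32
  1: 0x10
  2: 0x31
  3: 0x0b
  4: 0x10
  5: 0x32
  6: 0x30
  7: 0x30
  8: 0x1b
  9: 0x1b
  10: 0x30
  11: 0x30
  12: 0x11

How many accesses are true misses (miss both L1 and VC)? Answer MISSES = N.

  [0] addr=0x32 blk=12 s=0: MISS | VC []
  [1] addr=0x10 blk=4 s=0: MISS | VC [12]
  [2] addr=0x31 blk=12 s=0: VC-HIT | VC [4]
  [3] addr=0xb blk=2 s=0: MISS | VC [4, 12]
  [4] addr=0x10 blk=4 s=0: VC-HIT | VC [2, 12]
  [5] addr=0x32 blk=12 s=0: VC-HIT | VC [2, 4]
  [6] addr=0x30 blk=12 s=0: L1-HIT | VC [2, 4]
  [7] addr=0x30 blk=12 s=0: L1-HIT | VC [2, 4]
  [8] addr=0x1b blk=6 s=0: MISS | VC [2, 4, 12]
  [9] addr=0x1b blk=6 s=0: L1-HIT | VC [2, 4, 12]
  [10] addr=0x30 blk=12 s=0: VC-HIT | VC [2, 4, 6]
  [11] addr=0x30 blk=12 s=0: L1-HIT | VC [2, 4, 6]
  [12] addr=0x11 blk=4 s=0: VC-HIT | VC [2, 12, 6]

MISSES = 4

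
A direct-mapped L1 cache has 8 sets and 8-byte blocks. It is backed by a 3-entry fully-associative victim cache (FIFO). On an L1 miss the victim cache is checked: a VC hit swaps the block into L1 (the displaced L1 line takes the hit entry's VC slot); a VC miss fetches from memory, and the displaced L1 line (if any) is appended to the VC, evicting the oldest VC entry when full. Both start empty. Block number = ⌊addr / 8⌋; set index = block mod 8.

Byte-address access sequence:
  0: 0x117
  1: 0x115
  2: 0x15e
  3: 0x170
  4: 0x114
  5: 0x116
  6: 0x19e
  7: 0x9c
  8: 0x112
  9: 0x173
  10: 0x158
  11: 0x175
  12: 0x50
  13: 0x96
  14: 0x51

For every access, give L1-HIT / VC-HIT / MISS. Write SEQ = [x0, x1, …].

#0 0x117→b34/s2 MISS; vc=[]
#1 0x115→b34/s2 L1-HIT; vc=[]
#2 0x15e→b43/s3 MISS; vc=[]
#3 0x170→b46/s6 MISS; vc=[]
#4 0x114→b34/s2 L1-HIT; vc=[]
#5 0x116→b34/s2 L1-HIT; vc=[]
#6 0x19e→b51/s3 MISS; vc=[43]
#7 0x9c→b19/s3 MISS; vc=[43,51]
#8 0x112→b34/s2 L1-HIT; vc=[43,51]
#9 0x173→b46/s6 L1-HIT; vc=[43,51]
#10 0x158→b43/s3 VC-HIT; vc=[19,51]
#11 0x175→b46/s6 L1-HIT; vc=[19,51]
#12 0x50→b10/s2 MISS; vc=[19,51,34]
#13 0x96→b18/s2 MISS; vc=[51,34,10]
#14 0x51→b10/s2 VC-HIT; vc=[51,34,18]

SEQ = [MISS, L1-HIT, MISS, MISS, L1-HIT, L1-HIT, MISS, MISS, L1-HIT, L1-HIT, VC-HIT, L1-HIT, MISS, MISS, VC-HIT]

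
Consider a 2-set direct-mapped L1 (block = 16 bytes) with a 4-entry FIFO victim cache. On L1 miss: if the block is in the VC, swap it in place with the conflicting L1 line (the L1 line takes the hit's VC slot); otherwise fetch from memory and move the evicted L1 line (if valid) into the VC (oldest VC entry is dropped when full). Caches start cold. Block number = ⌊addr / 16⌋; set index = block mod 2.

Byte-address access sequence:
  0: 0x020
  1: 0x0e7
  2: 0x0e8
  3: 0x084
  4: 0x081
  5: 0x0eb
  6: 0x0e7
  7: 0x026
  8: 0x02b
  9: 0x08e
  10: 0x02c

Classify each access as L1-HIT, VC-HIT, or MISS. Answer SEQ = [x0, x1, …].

#0 0x20→b2/s0 MISS; vc=[]
#1 0xe7→b14/s0 MISS; vc=[2]
#2 0xe8→b14/s0 L1-HIT; vc=[2]
#3 0x84→b8/s0 MISS; vc=[2,14]
#4 0x81→b8/s0 L1-HIT; vc=[2,14]
#5 0xeb→b14/s0 VC-HIT; vc=[2,8]
#6 0xe7→b14/s0 L1-HIT; vc=[2,8]
#7 0x26→b2/s0 VC-HIT; vc=[14,8]
#8 0x2b→b2/s0 L1-HIT; vc=[14,8]
#9 0x8e→b8/s0 VC-HIT; vc=[14,2]
#10 0x2c→b2/s0 VC-HIT; vc=[14,8]

SEQ = [MISS, MISS, L1-HIT, MISS, L1-HIT, VC-HIT, L1-HIT, VC-HIT, L1-HIT, VC-HIT, VC-HIT]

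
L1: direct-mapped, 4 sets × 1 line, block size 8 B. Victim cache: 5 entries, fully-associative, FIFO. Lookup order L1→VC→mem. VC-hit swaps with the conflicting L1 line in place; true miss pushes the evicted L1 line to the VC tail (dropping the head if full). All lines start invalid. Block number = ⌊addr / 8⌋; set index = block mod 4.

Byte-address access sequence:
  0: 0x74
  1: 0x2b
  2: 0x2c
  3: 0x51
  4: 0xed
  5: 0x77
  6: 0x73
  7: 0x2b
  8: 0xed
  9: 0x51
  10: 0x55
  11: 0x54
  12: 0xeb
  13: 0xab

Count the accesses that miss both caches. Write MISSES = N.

MISSES = 5

  [0] addr=0x74 blk=14 s=2: MISS | VC []
  [1] addr=0x2b blk=5 s=1: MISS | VC []
  [2] addr=0x2c blk=5 s=1: L1-HIT | VC []
  [3] addr=0x51 blk=10 s=2: MISS | VC [14]
  [4] addr=0xed blk=29 s=1: MISS | VC [14, 5]
  [5] addr=0x77 blk=14 s=2: VC-HIT | VC [10, 5]
  [6] addr=0x73 blk=14 s=2: L1-HIT | VC [10, 5]
  [7] addr=0x2b blk=5 s=1: VC-HIT | VC [10, 29]
  [8] addr=0xed blk=29 s=1: VC-HIT | VC [10, 5]
  [9] addr=0x51 blk=10 s=2: VC-HIT | VC [14, 5]
  [10] addr=0x55 blk=10 s=2: L1-HIT | VC [14, 5]
  [11] addr=0x54 blk=10 s=2: L1-HIT | VC [14, 5]
  [12] addr=0xeb blk=29 s=1: L1-HIT | VC [14, 5]
  [13] addr=0xab blk=21 s=1: MISS | VC [14, 5, 29]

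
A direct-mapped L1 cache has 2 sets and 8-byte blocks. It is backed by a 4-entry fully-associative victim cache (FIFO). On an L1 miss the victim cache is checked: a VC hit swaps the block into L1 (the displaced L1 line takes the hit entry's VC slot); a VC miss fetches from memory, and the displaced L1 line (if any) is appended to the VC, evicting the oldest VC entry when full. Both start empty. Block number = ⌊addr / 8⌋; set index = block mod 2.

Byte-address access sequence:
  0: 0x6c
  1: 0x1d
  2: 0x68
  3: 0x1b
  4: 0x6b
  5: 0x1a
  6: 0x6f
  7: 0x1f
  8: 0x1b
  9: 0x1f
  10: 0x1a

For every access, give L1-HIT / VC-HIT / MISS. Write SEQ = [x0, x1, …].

#0 0x6c→b13/s1 MISS; vc=[]
#1 0x1d→b3/s1 MISS; vc=[13]
#2 0x68→b13/s1 VC-HIT; vc=[3]
#3 0x1b→b3/s1 VC-HIT; vc=[13]
#4 0x6b→b13/s1 VC-HIT; vc=[3]
#5 0x1a→b3/s1 VC-HIT; vc=[13]
#6 0x6f→b13/s1 VC-HIT; vc=[3]
#7 0x1f→b3/s1 VC-HIT; vc=[13]
#8 0x1b→b3/s1 L1-HIT; vc=[13]
#9 0x1f→b3/s1 L1-HIT; vc=[13]
#10 0x1a→b3/s1 L1-HIT; vc=[13]

SEQ = [MISS, MISS, VC-HIT, VC-HIT, VC-HIT, VC-HIT, VC-HIT, VC-HIT, L1-HIT, L1-HIT, L1-HIT]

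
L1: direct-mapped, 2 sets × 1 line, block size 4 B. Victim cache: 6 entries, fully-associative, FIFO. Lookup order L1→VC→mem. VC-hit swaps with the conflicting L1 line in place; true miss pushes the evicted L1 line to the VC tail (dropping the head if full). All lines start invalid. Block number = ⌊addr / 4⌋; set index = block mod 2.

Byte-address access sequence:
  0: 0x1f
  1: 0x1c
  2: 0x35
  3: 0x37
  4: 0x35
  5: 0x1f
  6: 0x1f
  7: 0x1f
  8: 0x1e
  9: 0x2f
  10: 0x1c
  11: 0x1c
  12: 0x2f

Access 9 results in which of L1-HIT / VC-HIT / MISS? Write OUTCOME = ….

0: 0x1f (blk 7, set 1) → MISS  vc=[]
1: 0x1c (blk 7, set 1) → L1-HIT  vc=[]
2: 0x35 (blk 13, set 1) → MISS  vc=[7]
3: 0x37 (blk 13, set 1) → L1-HIT  vc=[7]
4: 0x35 (blk 13, set 1) → L1-HIT  vc=[7]
5: 0x1f (blk 7, set 1) → VC-HIT  vc=[13]
6: 0x1f (blk 7, set 1) → L1-HIT  vc=[13]
7: 0x1f (blk 7, set 1) → L1-HIT  vc=[13]
8: 0x1e (blk 7, set 1) → L1-HIT  vc=[13]
9: 0x2f (blk 11, set 1) → MISS  vc=[13, 7]
10: 0x1c (blk 7, set 1) → VC-HIT  vc=[13, 11]
11: 0x1c (blk 7, set 1) → L1-HIT  vc=[13, 11]
12: 0x2f (blk 11, set 1) → VC-HIT  vc=[13, 7]

OUTCOME = MISS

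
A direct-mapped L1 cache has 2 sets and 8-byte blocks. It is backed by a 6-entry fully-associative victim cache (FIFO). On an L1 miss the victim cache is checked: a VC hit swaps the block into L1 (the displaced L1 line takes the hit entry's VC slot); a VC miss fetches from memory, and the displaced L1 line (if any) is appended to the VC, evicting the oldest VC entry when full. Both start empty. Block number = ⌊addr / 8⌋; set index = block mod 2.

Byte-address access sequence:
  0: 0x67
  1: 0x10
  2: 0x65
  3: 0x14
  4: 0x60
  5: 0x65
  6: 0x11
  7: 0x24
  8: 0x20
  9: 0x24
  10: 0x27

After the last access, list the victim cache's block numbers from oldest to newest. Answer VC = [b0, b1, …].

VC = [12, 2]

  [0] addr=0x67 blk=12 s=0: MISS | VC []
  [1] addr=0x10 blk=2 s=0: MISS | VC [12]
  [2] addr=0x65 blk=12 s=0: VC-HIT | VC [2]
  [3] addr=0x14 blk=2 s=0: VC-HIT | VC [12]
  [4] addr=0x60 blk=12 s=0: VC-HIT | VC [2]
  [5] addr=0x65 blk=12 s=0: L1-HIT | VC [2]
  [6] addr=0x11 blk=2 s=0: VC-HIT | VC [12]
  [7] addr=0x24 blk=4 s=0: MISS | VC [12, 2]
  [8] addr=0x20 blk=4 s=0: L1-HIT | VC [12, 2]
  [9] addr=0x24 blk=4 s=0: L1-HIT | VC [12, 2]
  [10] addr=0x27 blk=4 s=0: L1-HIT | VC [12, 2]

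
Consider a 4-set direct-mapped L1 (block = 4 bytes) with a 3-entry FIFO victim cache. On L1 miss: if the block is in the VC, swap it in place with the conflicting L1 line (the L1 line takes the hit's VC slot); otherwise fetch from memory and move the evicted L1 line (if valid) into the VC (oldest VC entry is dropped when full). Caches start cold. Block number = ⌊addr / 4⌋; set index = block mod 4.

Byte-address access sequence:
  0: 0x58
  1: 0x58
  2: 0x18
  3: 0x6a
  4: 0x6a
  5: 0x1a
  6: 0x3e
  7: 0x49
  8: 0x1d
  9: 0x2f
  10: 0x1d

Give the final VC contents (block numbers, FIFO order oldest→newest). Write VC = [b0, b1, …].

#0 0x58→b22/s2 MISS; vc=[]
#1 0x58→b22/s2 L1-HIT; vc=[]
#2 0x18→b6/s2 MISS; vc=[22]
#3 0x6a→b26/s2 MISS; vc=[22,6]
#4 0x6a→b26/s2 L1-HIT; vc=[22,6]
#5 0x1a→b6/s2 VC-HIT; vc=[22,26]
#6 0x3e→b15/s3 MISS; vc=[22,26]
#7 0x49→b18/s2 MISS; vc=[22,26,6]
#8 0x1d→b7/s3 MISS; vc=[26,6,15]
#9 0x2f→b11/s3 MISS; vc=[6,15,7]
#10 0x1d→b7/s3 VC-HIT; vc=[6,15,11]

VC = [6, 15, 11]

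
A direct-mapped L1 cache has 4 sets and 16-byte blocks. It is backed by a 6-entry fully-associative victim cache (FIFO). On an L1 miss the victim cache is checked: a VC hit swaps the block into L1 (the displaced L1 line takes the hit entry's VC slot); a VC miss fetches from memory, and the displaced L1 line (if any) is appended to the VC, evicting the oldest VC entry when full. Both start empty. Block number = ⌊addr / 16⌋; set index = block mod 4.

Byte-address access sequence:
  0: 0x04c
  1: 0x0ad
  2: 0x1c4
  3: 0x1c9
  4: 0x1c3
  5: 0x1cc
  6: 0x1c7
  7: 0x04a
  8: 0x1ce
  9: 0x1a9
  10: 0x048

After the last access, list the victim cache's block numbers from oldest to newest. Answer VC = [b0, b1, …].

  [0] addr=0x4c blk=4 s=0: MISS | VC []
  [1] addr=0xad blk=10 s=2: MISS | VC []
  [2] addr=0x1c4 blk=28 s=0: MISS | VC [4]
  [3] addr=0x1c9 blk=28 s=0: L1-HIT | VC [4]
  [4] addr=0x1c3 blk=28 s=0: L1-HIT | VC [4]
  [5] addr=0x1cc blk=28 s=0: L1-HIT | VC [4]
  [6] addr=0x1c7 blk=28 s=0: L1-HIT | VC [4]
  [7] addr=0x4a blk=4 s=0: VC-HIT | VC [28]
  [8] addr=0x1ce blk=28 s=0: VC-HIT | VC [4]
  [9] addr=0x1a9 blk=26 s=2: MISS | VC [4, 10]
  [10] addr=0x48 blk=4 s=0: VC-HIT | VC [28, 10]

VC = [28, 10]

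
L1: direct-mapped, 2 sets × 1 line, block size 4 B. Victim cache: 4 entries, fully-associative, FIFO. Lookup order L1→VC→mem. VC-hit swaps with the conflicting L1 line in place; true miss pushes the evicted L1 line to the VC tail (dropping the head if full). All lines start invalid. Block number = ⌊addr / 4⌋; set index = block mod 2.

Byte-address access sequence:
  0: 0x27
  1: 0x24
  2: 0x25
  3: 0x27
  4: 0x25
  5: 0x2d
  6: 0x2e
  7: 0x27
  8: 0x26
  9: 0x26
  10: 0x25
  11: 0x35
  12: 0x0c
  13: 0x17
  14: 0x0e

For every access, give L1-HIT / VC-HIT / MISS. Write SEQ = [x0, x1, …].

SEQ = [MISS, L1-HIT, L1-HIT, L1-HIT, L1-HIT, MISS, L1-HIT, VC-HIT, L1-HIT, L1-HIT, L1-HIT, MISS, MISS, MISS, VC-HIT]

#0 0x27→b9/s1 MISS; vc=[]
#1 0x24→b9/s1 L1-HIT; vc=[]
#2 0x25→b9/s1 L1-HIT; vc=[]
#3 0x27→b9/s1 L1-HIT; vc=[]
#4 0x25→b9/s1 L1-HIT; vc=[]
#5 0x2d→b11/s1 MISS; vc=[9]
#6 0x2e→b11/s1 L1-HIT; vc=[9]
#7 0x27→b9/s1 VC-HIT; vc=[11]
#8 0x26→b9/s1 L1-HIT; vc=[11]
#9 0x26→b9/s1 L1-HIT; vc=[11]
#10 0x25→b9/s1 L1-HIT; vc=[11]
#11 0x35→b13/s1 MISS; vc=[11,9]
#12 0xc→b3/s1 MISS; vc=[11,9,13]
#13 0x17→b5/s1 MISS; vc=[11,9,13,3]
#14 0xe→b3/s1 VC-HIT; vc=[11,9,13,5]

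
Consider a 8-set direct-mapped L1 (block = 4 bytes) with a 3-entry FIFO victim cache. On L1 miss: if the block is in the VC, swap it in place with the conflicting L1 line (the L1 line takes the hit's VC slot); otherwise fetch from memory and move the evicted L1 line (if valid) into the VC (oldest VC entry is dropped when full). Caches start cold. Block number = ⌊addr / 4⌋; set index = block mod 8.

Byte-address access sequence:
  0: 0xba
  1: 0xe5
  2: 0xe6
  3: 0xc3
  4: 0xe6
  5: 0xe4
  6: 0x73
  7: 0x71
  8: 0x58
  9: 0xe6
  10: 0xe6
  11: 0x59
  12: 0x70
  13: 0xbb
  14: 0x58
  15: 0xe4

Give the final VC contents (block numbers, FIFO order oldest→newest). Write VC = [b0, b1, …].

VC = [46]

  [0] addr=0xba blk=46 s=6: MISS | VC []
  [1] addr=0xe5 blk=57 s=1: MISS | VC []
  [2] addr=0xe6 blk=57 s=1: L1-HIT | VC []
  [3] addr=0xc3 blk=48 s=0: MISS | VC []
  [4] addr=0xe6 blk=57 s=1: L1-HIT | VC []
  [5] addr=0xe4 blk=57 s=1: L1-HIT | VC []
  [6] addr=0x73 blk=28 s=4: MISS | VC []
  [7] addr=0x71 blk=28 s=4: L1-HIT | VC []
  [8] addr=0x58 blk=22 s=6: MISS | VC [46]
  [9] addr=0xe6 blk=57 s=1: L1-HIT | VC [46]
  [10] addr=0xe6 blk=57 s=1: L1-HIT | VC [46]
  [11] addr=0x59 blk=22 s=6: L1-HIT | VC [46]
  [12] addr=0x70 blk=28 s=4: L1-HIT | VC [46]
  [13] addr=0xbb blk=46 s=6: VC-HIT | VC [22]
  [14] addr=0x58 blk=22 s=6: VC-HIT | VC [46]
  [15] addr=0xe4 blk=57 s=1: L1-HIT | VC [46]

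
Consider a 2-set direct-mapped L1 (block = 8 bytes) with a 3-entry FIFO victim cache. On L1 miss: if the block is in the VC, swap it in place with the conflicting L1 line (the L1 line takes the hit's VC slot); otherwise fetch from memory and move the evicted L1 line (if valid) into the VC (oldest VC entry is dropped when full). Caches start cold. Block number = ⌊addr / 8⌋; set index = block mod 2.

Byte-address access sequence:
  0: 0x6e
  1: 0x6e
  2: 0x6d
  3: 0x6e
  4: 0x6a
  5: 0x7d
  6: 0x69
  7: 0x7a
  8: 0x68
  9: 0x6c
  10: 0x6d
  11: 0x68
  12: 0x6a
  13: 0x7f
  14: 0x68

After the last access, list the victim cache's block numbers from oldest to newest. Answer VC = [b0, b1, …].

VC = [15]

0: 0x6e (blk 13, set 1) → MISS  vc=[]
1: 0x6e (blk 13, set 1) → L1-HIT  vc=[]
2: 0x6d (blk 13, set 1) → L1-HIT  vc=[]
3: 0x6e (blk 13, set 1) → L1-HIT  vc=[]
4: 0x6a (blk 13, set 1) → L1-HIT  vc=[]
5: 0x7d (blk 15, set 1) → MISS  vc=[13]
6: 0x69 (blk 13, set 1) → VC-HIT  vc=[15]
7: 0x7a (blk 15, set 1) → VC-HIT  vc=[13]
8: 0x68 (blk 13, set 1) → VC-HIT  vc=[15]
9: 0x6c (blk 13, set 1) → L1-HIT  vc=[15]
10: 0x6d (blk 13, set 1) → L1-HIT  vc=[15]
11: 0x68 (blk 13, set 1) → L1-HIT  vc=[15]
12: 0x6a (blk 13, set 1) → L1-HIT  vc=[15]
13: 0x7f (blk 15, set 1) → VC-HIT  vc=[13]
14: 0x68 (blk 13, set 1) → VC-HIT  vc=[15]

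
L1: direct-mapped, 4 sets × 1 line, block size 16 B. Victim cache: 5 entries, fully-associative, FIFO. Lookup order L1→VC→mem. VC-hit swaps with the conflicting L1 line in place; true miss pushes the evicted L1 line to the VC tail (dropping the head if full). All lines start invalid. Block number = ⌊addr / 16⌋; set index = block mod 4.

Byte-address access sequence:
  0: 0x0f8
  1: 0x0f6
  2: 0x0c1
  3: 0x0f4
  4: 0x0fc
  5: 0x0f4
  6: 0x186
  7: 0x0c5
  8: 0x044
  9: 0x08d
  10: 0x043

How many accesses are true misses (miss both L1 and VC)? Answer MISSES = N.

  [0] addr=0xf8 blk=15 s=3: MISS | VC []
  [1] addr=0xf6 blk=15 s=3: L1-HIT | VC []
  [2] addr=0xc1 blk=12 s=0: MISS | VC []
  [3] addr=0xf4 blk=15 s=3: L1-HIT | VC []
  [4] addr=0xfc blk=15 s=3: L1-HIT | VC []
  [5] addr=0xf4 blk=15 s=3: L1-HIT | VC []
  [6] addr=0x186 blk=24 s=0: MISS | VC [12]
  [7] addr=0xc5 blk=12 s=0: VC-HIT | VC [24]
  [8] addr=0x44 blk=4 s=0: MISS | VC [24, 12]
  [9] addr=0x8d blk=8 s=0: MISS | VC [24, 12, 4]
  [10] addr=0x43 blk=4 s=0: VC-HIT | VC [24, 12, 8]

MISSES = 5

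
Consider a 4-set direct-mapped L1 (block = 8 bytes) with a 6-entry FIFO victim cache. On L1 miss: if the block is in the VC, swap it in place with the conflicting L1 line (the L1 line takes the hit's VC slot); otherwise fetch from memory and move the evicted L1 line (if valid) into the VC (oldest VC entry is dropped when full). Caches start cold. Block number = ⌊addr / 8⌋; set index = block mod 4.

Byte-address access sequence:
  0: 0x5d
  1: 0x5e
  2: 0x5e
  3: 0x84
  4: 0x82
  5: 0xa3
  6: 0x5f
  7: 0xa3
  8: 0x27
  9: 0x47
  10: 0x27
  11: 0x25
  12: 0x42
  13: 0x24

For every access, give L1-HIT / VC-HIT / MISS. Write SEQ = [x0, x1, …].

SEQ = [MISS, L1-HIT, L1-HIT, MISS, L1-HIT, MISS, L1-HIT, L1-HIT, MISS, MISS, VC-HIT, L1-HIT, VC-HIT, VC-HIT]

#0 0x5d→b11/s3 MISS; vc=[]
#1 0x5e→b11/s3 L1-HIT; vc=[]
#2 0x5e→b11/s3 L1-HIT; vc=[]
#3 0x84→b16/s0 MISS; vc=[]
#4 0x82→b16/s0 L1-HIT; vc=[]
#5 0xa3→b20/s0 MISS; vc=[16]
#6 0x5f→b11/s3 L1-HIT; vc=[16]
#7 0xa3→b20/s0 L1-HIT; vc=[16]
#8 0x27→b4/s0 MISS; vc=[16,20]
#9 0x47→b8/s0 MISS; vc=[16,20,4]
#10 0x27→b4/s0 VC-HIT; vc=[16,20,8]
#11 0x25→b4/s0 L1-HIT; vc=[16,20,8]
#12 0x42→b8/s0 VC-HIT; vc=[16,20,4]
#13 0x24→b4/s0 VC-HIT; vc=[16,20,8]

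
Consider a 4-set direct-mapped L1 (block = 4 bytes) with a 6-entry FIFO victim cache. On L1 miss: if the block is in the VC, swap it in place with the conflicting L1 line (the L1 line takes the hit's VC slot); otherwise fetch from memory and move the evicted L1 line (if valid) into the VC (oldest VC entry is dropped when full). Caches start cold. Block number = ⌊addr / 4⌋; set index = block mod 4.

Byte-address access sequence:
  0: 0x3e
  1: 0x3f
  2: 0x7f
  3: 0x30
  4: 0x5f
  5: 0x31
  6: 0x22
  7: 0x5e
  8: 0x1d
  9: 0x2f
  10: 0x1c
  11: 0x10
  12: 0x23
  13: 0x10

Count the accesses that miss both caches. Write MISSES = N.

#0 0x3e→b15/s3 MISS; vc=[]
#1 0x3f→b15/s3 L1-HIT; vc=[]
#2 0x7f→b31/s3 MISS; vc=[15]
#3 0x30→b12/s0 MISS; vc=[15]
#4 0x5f→b23/s3 MISS; vc=[15,31]
#5 0x31→b12/s0 L1-HIT; vc=[15,31]
#6 0x22→b8/s0 MISS; vc=[15,31,12]
#7 0x5e→b23/s3 L1-HIT; vc=[15,31,12]
#8 0x1d→b7/s3 MISS; vc=[15,31,12,23]
#9 0x2f→b11/s3 MISS; vc=[15,31,12,23,7]
#10 0x1c→b7/s3 VC-HIT; vc=[15,31,12,23,11]
#11 0x10→b4/s0 MISS; vc=[15,31,12,23,11,8]
#12 0x23→b8/s0 VC-HIT; vc=[15,31,12,23,11,4]
#13 0x10→b4/s0 VC-HIT; vc=[15,31,12,23,11,8]

MISSES = 8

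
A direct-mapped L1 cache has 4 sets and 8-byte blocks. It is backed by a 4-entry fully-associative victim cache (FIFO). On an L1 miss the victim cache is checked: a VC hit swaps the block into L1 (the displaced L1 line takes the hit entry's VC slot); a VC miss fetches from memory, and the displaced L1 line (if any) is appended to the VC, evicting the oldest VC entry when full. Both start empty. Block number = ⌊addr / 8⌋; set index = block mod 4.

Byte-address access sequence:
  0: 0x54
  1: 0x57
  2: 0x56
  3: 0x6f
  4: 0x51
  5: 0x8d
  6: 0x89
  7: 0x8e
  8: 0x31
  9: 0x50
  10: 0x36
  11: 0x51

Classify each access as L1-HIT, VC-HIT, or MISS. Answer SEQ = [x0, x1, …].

SEQ = [MISS, L1-HIT, L1-HIT, MISS, L1-HIT, MISS, L1-HIT, L1-HIT, MISS, VC-HIT, VC-HIT, VC-HIT]

#0 0x54→b10/s2 MISS; vc=[]
#1 0x57→b10/s2 L1-HIT; vc=[]
#2 0x56→b10/s2 L1-HIT; vc=[]
#3 0x6f→b13/s1 MISS; vc=[]
#4 0x51→b10/s2 L1-HIT; vc=[]
#5 0x8d→b17/s1 MISS; vc=[13]
#6 0x89→b17/s1 L1-HIT; vc=[13]
#7 0x8e→b17/s1 L1-HIT; vc=[13]
#8 0x31→b6/s2 MISS; vc=[13,10]
#9 0x50→b10/s2 VC-HIT; vc=[13,6]
#10 0x36→b6/s2 VC-HIT; vc=[13,10]
#11 0x51→b10/s2 VC-HIT; vc=[13,6]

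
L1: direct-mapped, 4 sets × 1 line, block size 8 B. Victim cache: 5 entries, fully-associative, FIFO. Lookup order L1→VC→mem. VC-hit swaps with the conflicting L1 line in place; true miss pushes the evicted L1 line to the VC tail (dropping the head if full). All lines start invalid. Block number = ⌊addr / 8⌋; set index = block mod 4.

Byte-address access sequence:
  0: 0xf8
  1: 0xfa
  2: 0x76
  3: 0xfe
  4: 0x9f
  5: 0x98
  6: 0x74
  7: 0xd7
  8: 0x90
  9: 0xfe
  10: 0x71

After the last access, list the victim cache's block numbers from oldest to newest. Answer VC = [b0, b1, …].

#0 0xf8→b31/s3 MISS; vc=[]
#1 0xfa→b31/s3 L1-HIT; vc=[]
#2 0x76→b14/s2 MISS; vc=[]
#3 0xfe→b31/s3 L1-HIT; vc=[]
#4 0x9f→b19/s3 MISS; vc=[31]
#5 0x98→b19/s3 L1-HIT; vc=[31]
#6 0x74→b14/s2 L1-HIT; vc=[31]
#7 0xd7→b26/s2 MISS; vc=[31,14]
#8 0x90→b18/s2 MISS; vc=[31,14,26]
#9 0xfe→b31/s3 VC-HIT; vc=[19,14,26]
#10 0x71→b14/s2 VC-HIT; vc=[19,18,26]

VC = [19, 18, 26]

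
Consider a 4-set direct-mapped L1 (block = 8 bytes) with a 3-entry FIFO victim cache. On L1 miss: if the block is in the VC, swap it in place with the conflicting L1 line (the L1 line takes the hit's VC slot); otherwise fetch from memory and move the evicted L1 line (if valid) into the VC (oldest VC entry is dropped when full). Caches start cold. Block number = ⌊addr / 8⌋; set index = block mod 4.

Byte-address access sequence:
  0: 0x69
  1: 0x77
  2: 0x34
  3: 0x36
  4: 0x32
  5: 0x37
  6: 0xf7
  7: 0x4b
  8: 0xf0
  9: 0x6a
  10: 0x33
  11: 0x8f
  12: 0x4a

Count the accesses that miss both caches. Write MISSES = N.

MISSES = 6

#0 0x69→b13/s1 MISS; vc=[]
#1 0x77→b14/s2 MISS; vc=[]
#2 0x34→b6/s2 MISS; vc=[14]
#3 0x36→b6/s2 L1-HIT; vc=[14]
#4 0x32→b6/s2 L1-HIT; vc=[14]
#5 0x37→b6/s2 L1-HIT; vc=[14]
#6 0xf7→b30/s2 MISS; vc=[14,6]
#7 0x4b→b9/s1 MISS; vc=[14,6,13]
#8 0xf0→b30/s2 L1-HIT; vc=[14,6,13]
#9 0x6a→b13/s1 VC-HIT; vc=[14,6,9]
#10 0x33→b6/s2 VC-HIT; vc=[14,30,9]
#11 0x8f→b17/s1 MISS; vc=[30,9,13]
#12 0x4a→b9/s1 VC-HIT; vc=[30,17,13]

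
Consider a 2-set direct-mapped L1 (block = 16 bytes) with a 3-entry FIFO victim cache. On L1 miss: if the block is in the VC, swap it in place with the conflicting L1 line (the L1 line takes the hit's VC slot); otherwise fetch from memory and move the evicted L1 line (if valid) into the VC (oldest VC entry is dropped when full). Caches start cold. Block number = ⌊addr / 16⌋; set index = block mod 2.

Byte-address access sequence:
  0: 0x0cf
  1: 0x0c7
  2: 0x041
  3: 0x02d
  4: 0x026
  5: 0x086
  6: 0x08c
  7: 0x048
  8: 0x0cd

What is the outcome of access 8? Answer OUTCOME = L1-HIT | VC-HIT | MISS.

#0 0xcf→b12/s0 MISS; vc=[]
#1 0xc7→b12/s0 L1-HIT; vc=[]
#2 0x41→b4/s0 MISS; vc=[12]
#3 0x2d→b2/s0 MISS; vc=[12,4]
#4 0x26→b2/s0 L1-HIT; vc=[12,4]
#5 0x86→b8/s0 MISS; vc=[12,4,2]
#6 0x8c→b8/s0 L1-HIT; vc=[12,4,2]
#7 0x48→b4/s0 VC-HIT; vc=[12,8,2]
#8 0xcd→b12/s0 VC-HIT; vc=[4,8,2]

OUTCOME = VC-HIT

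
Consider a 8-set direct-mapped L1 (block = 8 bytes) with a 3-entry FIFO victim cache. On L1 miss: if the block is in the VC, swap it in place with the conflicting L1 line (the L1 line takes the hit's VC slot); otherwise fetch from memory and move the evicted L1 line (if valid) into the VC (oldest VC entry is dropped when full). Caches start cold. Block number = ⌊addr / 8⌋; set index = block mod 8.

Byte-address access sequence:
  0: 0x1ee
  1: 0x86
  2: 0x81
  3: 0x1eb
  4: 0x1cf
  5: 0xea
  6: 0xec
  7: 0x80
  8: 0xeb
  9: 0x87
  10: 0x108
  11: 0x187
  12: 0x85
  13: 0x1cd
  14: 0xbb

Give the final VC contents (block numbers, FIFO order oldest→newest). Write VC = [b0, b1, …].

VC = [61, 33, 48]

  [0] addr=0x1ee blk=61 s=5: MISS | VC []
  [1] addr=0x86 blk=16 s=0: MISS | VC []
  [2] addr=0x81 blk=16 s=0: L1-HIT | VC []
  [3] addr=0x1eb blk=61 s=5: L1-HIT | VC []
  [4] addr=0x1cf blk=57 s=1: MISS | VC []
  [5] addr=0xea blk=29 s=5: MISS | VC [61]
  [6] addr=0xec blk=29 s=5: L1-HIT | VC [61]
  [7] addr=0x80 blk=16 s=0: L1-HIT | VC [61]
  [8] addr=0xeb blk=29 s=5: L1-HIT | VC [61]
  [9] addr=0x87 blk=16 s=0: L1-HIT | VC [61]
  [10] addr=0x108 blk=33 s=1: MISS | VC [61, 57]
  [11] addr=0x187 blk=48 s=0: MISS | VC [61, 57, 16]
  [12] addr=0x85 blk=16 s=0: VC-HIT | VC [61, 57, 48]
  [13] addr=0x1cd blk=57 s=1: VC-HIT | VC [61, 33, 48]
  [14] addr=0xbb blk=23 s=7: MISS | VC [61, 33, 48]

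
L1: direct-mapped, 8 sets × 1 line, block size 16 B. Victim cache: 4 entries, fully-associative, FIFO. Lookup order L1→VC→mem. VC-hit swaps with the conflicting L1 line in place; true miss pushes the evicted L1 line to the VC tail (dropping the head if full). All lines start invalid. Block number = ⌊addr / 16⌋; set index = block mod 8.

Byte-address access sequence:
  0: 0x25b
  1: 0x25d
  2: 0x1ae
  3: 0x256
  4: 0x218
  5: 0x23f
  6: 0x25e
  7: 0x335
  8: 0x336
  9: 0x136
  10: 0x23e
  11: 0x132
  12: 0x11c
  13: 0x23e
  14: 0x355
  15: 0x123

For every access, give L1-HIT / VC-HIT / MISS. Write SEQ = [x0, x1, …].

  [0] addr=0x25b blk=37 s=5: MISS | VC []
  [1] addr=0x25d blk=37 s=5: L1-HIT | VC []
  [2] addr=0x1ae blk=26 s=2: MISS | VC []
  [3] addr=0x256 blk=37 s=5: L1-HIT | VC []
  [4] addr=0x218 blk=33 s=1: MISS | VC []
  [5] addr=0x23f blk=35 s=3: MISS | VC []
  [6] addr=0x25e blk=37 s=5: L1-HIT | VC []
  [7] addr=0x335 blk=51 s=3: MISS | VC [35]
  [8] addr=0x336 blk=51 s=3: L1-HIT | VC [35]
  [9] addr=0x136 blk=19 s=3: MISS | VC [35, 51]
  [10] addr=0x23e blk=35 s=3: VC-HIT | VC [19, 51]
  [11] addr=0x132 blk=19 s=3: VC-HIT | VC [35, 51]
  [12] addr=0x11c blk=17 s=1: MISS | VC [35, 51, 33]
  [13] addr=0x23e blk=35 s=3: VC-HIT | VC [19, 51, 33]
  [14] addr=0x355 blk=53 s=5: MISS | VC [19, 51, 33, 37]
  [15] addr=0x123 blk=18 s=2: MISS | VC [51, 33, 37, 26]

SEQ = [MISS, L1-HIT, MISS, L1-HIT, MISS, MISS, L1-HIT, MISS, L1-HIT, MISS, VC-HIT, VC-HIT, MISS, VC-HIT, MISS, MISS]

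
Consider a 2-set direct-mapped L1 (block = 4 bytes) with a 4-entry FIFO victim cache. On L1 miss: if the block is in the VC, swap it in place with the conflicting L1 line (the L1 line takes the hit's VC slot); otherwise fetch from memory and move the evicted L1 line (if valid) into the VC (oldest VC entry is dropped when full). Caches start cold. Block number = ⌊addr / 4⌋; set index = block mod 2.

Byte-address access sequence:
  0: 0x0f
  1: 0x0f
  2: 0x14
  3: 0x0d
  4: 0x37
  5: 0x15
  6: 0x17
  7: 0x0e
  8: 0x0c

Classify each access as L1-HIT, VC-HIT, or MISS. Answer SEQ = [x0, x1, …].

  [0] addr=0xf blk=3 s=1: MISS | VC []
  [1] addr=0xf blk=3 s=1: L1-HIT | VC []
  [2] addr=0x14 blk=5 s=1: MISS | VC [3]
  [3] addr=0xd blk=3 s=1: VC-HIT | VC [5]
  [4] addr=0x37 blk=13 s=1: MISS | VC [5, 3]
  [5] addr=0x15 blk=5 s=1: VC-HIT | VC [13, 3]
  [6] addr=0x17 blk=5 s=1: L1-HIT | VC [13, 3]
  [7] addr=0xe blk=3 s=1: VC-HIT | VC [13, 5]
  [8] addr=0xc blk=3 s=1: L1-HIT | VC [13, 5]

SEQ = [MISS, L1-HIT, MISS, VC-HIT, MISS, VC-HIT, L1-HIT, VC-HIT, L1-HIT]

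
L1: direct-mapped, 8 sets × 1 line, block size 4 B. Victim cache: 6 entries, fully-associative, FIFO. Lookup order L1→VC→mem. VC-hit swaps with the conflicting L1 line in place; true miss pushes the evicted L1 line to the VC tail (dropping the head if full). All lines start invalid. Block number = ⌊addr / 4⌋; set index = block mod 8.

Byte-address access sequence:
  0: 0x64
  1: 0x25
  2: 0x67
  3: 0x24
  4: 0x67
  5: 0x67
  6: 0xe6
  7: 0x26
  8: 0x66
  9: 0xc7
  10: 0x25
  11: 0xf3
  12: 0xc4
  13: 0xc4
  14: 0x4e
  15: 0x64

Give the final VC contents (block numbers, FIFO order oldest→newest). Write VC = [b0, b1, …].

VC = [57, 9, 49]

  [0] addr=0x64 blk=25 s=1: MISS | VC []
  [1] addr=0x25 blk=9 s=1: MISS | VC [25]
  [2] addr=0x67 blk=25 s=1: VC-HIT | VC [9]
  [3] addr=0x24 blk=9 s=1: VC-HIT | VC [25]
  [4] addr=0x67 blk=25 s=1: VC-HIT | VC [9]
  [5] addr=0x67 blk=25 s=1: L1-HIT | VC [9]
  [6] addr=0xe6 blk=57 s=1: MISS | VC [9, 25]
  [7] addr=0x26 blk=9 s=1: VC-HIT | VC [57, 25]
  [8] addr=0x66 blk=25 s=1: VC-HIT | VC [57, 9]
  [9] addr=0xc7 blk=49 s=1: MISS | VC [57, 9, 25]
  [10] addr=0x25 blk=9 s=1: VC-HIT | VC [57, 49, 25]
  [11] addr=0xf3 blk=60 s=4: MISS | VC [57, 49, 25]
  [12] addr=0xc4 blk=49 s=1: VC-HIT | VC [57, 9, 25]
  [13] addr=0xc4 blk=49 s=1: L1-HIT | VC [57, 9, 25]
  [14] addr=0x4e blk=19 s=3: MISS | VC [57, 9, 25]
  [15] addr=0x64 blk=25 s=1: VC-HIT | VC [57, 9, 49]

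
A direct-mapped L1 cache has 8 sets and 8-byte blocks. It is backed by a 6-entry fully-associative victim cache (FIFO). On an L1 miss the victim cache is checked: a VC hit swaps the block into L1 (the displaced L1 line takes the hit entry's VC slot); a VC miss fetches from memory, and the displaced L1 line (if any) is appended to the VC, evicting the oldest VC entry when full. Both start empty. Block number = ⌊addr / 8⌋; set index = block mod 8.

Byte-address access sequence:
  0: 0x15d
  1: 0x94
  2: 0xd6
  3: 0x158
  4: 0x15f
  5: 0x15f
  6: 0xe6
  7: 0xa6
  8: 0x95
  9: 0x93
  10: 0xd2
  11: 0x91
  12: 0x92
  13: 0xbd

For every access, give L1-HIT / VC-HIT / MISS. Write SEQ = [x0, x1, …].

0: 0x15d (blk 43, set 3) → MISS  vc=[]
1: 0x94 (blk 18, set 2) → MISS  vc=[]
2: 0xd6 (blk 26, set 2) → MISS  vc=[18]
3: 0x158 (blk 43, set 3) → L1-HIT  vc=[18]
4: 0x15f (blk 43, set 3) → L1-HIT  vc=[18]
5: 0x15f (blk 43, set 3) → L1-HIT  vc=[18]
6: 0xe6 (blk 28, set 4) → MISS  vc=[18]
7: 0xa6 (blk 20, set 4) → MISS  vc=[18, 28]
8: 0x95 (blk 18, set 2) → VC-HIT  vc=[26, 28]
9: 0x93 (blk 18, set 2) → L1-HIT  vc=[26, 28]
10: 0xd2 (blk 26, set 2) → VC-HIT  vc=[18, 28]
11: 0x91 (blk 18, set 2) → VC-HIT  vc=[26, 28]
12: 0x92 (blk 18, set 2) → L1-HIT  vc=[26, 28]
13: 0xbd (blk 23, set 7) → MISS  vc=[26, 28]

SEQ = [MISS, MISS, MISS, L1-HIT, L1-HIT, L1-HIT, MISS, MISS, VC-HIT, L1-HIT, VC-HIT, VC-HIT, L1-HIT, MISS]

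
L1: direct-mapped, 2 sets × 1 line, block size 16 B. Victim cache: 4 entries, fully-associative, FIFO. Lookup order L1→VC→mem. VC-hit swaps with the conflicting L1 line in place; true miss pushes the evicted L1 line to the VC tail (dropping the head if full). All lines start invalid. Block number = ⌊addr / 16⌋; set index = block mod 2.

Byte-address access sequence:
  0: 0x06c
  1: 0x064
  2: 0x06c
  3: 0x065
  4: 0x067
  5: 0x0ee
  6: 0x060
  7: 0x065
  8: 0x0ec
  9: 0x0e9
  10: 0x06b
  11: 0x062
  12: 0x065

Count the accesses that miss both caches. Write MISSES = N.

MISSES = 2

0: 0x6c (blk 6, set 0) → MISS  vc=[]
1: 0x64 (blk 6, set 0) → L1-HIT  vc=[]
2: 0x6c (blk 6, set 0) → L1-HIT  vc=[]
3: 0x65 (blk 6, set 0) → L1-HIT  vc=[]
4: 0x67 (blk 6, set 0) → L1-HIT  vc=[]
5: 0xee (blk 14, set 0) → MISS  vc=[6]
6: 0x60 (blk 6, set 0) → VC-HIT  vc=[14]
7: 0x65 (blk 6, set 0) → L1-HIT  vc=[14]
8: 0xec (blk 14, set 0) → VC-HIT  vc=[6]
9: 0xe9 (blk 14, set 0) → L1-HIT  vc=[6]
10: 0x6b (blk 6, set 0) → VC-HIT  vc=[14]
11: 0x62 (blk 6, set 0) → L1-HIT  vc=[14]
12: 0x65 (blk 6, set 0) → L1-HIT  vc=[14]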